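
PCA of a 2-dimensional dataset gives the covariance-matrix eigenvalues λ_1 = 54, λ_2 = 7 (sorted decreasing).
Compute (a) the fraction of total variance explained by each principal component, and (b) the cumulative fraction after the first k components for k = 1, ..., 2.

Step 1 — total variance = trace(Sigma) = Σ λ_i = 54 + 7 = 61.

Step 2 — fraction explained by component i = λ_i / Σ λ:
  PC1: 54/61 = 0.8852
  PC2: 7/61 = 0.1148

Step 3 — cumulative fraction after k components = (λ_1 + ... + λ_k) / Σ λ:
  k = 1: 54/61 = 0.8852
  k = 2: (54 + 7)/61 = 61/61 = 1

Summary (fraction, with percent):

explained: PC1 0.8852 (88.52%), PC2 0.1148 (11.48%);  cumulative: 0.8852, 1


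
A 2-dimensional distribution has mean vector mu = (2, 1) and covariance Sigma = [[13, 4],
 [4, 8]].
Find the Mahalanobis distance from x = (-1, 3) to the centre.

Step 1 — centre the observation: (x - mu) = (-3, 2).

Step 2 — invert Sigma. det(Sigma) = 13·8 - (4)² = 88.
  Sigma^{-1} = (1/det) · [[d, -b], [-b, a]] = [[0.0909, -0.0455],
 [-0.0455, 0.1477]].

Step 3 — form the quadratic (x - mu)^T · Sigma^{-1} · (x - mu):
  Sigma^{-1} · (x - mu) = (-0.3636, 0.4318).
  (x - mu)^T · [Sigma^{-1} · (x - mu)] = (-3)·(-0.3636) + (2)·(0.4318) = 1.9545.

Step 4 — take square root: d = √(1.9545) ≈ 1.3981.

d(x, mu) = √(1.9545) ≈ 1.3981


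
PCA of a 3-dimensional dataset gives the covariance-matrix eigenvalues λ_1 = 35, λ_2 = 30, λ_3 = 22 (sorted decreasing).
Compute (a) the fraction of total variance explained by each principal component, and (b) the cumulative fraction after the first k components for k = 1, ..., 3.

Step 1 — total variance = trace(Sigma) = Σ λ_i = 35 + 30 + 22 = 87.

Step 2 — fraction explained by component i = λ_i / Σ λ:
  PC1: 35/87 = 0.4023
  PC2: 30/87 = 0.3448
  PC3: 22/87 = 0.2529

Step 3 — cumulative fraction after k components = (λ_1 + ... + λ_k) / Σ λ:
  k = 1: 35/87 = 0.4023
  k = 2: (35 + 30)/87 = 65/87 = 0.7471
  k = 3: (35 + 30 + 22)/87 = 87/87 = 1

Summary (fraction, with percent):

explained: PC1 0.4023 (40.23%), PC2 0.3448 (34.48%), PC3 0.2529 (25.29%);  cumulative: 0.4023, 0.7471, 1


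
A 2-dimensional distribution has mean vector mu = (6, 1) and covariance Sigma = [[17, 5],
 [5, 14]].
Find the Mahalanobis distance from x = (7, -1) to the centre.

Step 1 — centre the observation: (x - mu) = (1, -2).

Step 2 — invert Sigma. det(Sigma) = 17·14 - (5)² = 213.
  Sigma^{-1} = (1/det) · [[d, -b], [-b, a]] = [[0.0657, -0.0235],
 [-0.0235, 0.0798]].

Step 3 — form the quadratic (x - mu)^T · Sigma^{-1} · (x - mu):
  Sigma^{-1} · (x - mu) = (0.1127, -0.1831).
  (x - mu)^T · [Sigma^{-1} · (x - mu)] = (1)·(0.1127) + (-2)·(-0.1831) = 0.4789.

Step 4 — take square root: d = √(0.4789) ≈ 0.692.

d(x, mu) = √(0.4789) ≈ 0.692


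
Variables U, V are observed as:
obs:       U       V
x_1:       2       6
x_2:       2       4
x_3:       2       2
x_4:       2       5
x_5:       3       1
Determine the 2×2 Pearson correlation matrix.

Step 1 — column means:
  mean(U) = (2 + 2 + 2 + 2 + 3) / 5 = 11/5 = 2.2
  mean(V) = (6 + 4 + 2 + 5 + 1) / 5 = 18/5 = 3.6

Step 2 — sample variances and covariances s[i,j] = (1/(n-1)) · Σ_k (x_{k,i} - mean_i) · (x_{k,j} - mean_j), with n-1 = 4:
  s[U,U] = ((-0.2)·(-0.2) + (-0.2)·(-0.2) + (-0.2)·(-0.2) + (-0.2)·(-0.2) + (0.8)·(0.8)) / 4 = 0.8/4 = 0.2
  s[U,V] = ((-0.2)·(2.4) + (-0.2)·(0.4) + (-0.2)·(-1.6) + (-0.2)·(1.4) + (0.8)·(-2.6)) / 4 = -2.6/4 = -0.65
  s[V,V] = ((2.4)·(2.4) + (0.4)·(0.4) + (-1.6)·(-1.6) + (1.4)·(1.4) + (-2.6)·(-2.6)) / 4 = 17.2/4 = 4.3
  Sample standard deviations s_i = √(s[i,i]):
  s(U) = √(0.2) = 0.4472
  s(V) = √(4.3) = 2.0736

Step 3 — r_{ij} = s_{ij} / (s_i · s_j):
  r[U,U] = 1 (diagonal).
  r[U,V] = -0.65 / (0.4472 · 2.0736) = -0.65 / 0.9274 = -0.7009
  r[V,V] = 1 (diagonal).

R is symmetric with unit diagonal. Assembling:

R = [[1, -0.7009],
 [-0.7009, 1]]


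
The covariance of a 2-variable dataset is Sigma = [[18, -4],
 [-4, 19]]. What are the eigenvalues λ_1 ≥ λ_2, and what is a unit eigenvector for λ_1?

Step 1 — characteristic polynomial of 2×2 Sigma:
  det(Sigma - λI) = λ² - trace · λ + det = 0.
  trace = 18 + 19 = 37, det = 18·19 - (-4)² = 326.
Step 2 — discriminant:
  Δ = trace² - 4·det = 1369 - 1304 = 65.
Step 3 — eigenvalues:
  λ = (trace ± √Δ)/2 = (37 ± 8.0623)/2,
  λ_1 = 22.5311,  λ_2 = 14.4689.

Step 4 — unit eigenvector for λ_1: solve (Sigma - λ_1 I)v = 0. First row:
  (18 - 22.5311)·v_x + (-4)·v_y = 0, i.e. (-4.5311)·v_x + (-4)·v_y = 0,
  so v ∝ (b, λ_1 - a) = (-4, 4.5311); multiply by -1 so the first entry is positive: u = (4, -4.5311).
  ||u|| = √((4)² + (-4.5311)²) = √(36.5311) ≈ 6.0441,
  v_1 = u/||u|| ≈ (0.6618, -0.7497) (||v_1|| = 1).

λ_1 = 22.5311,  λ_2 = 14.4689;  v_1 ≈ (0.6618, -0.7497)


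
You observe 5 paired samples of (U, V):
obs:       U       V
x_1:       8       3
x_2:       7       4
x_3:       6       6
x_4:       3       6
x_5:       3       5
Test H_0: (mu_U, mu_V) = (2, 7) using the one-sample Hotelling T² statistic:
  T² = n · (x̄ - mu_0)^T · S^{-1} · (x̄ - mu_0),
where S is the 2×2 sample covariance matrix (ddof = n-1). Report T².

Step 1 — sample mean vector:
  mean(U) = (8 + 7 + 6 + 3 + 3) / 5 = 27/5 = 5.4
  mean(V) = (3 + 4 + 6 + 6 + 5) / 5 = 24/5 = 4.8
  x̄ = (5.4, 4.8),  deviation x̄ - mu_0 = (5.4, 4.8) - (2, 7) = (3.4, -2.2).

Step 2 — sample covariance matrix, S[i,j] = (1/(n-1)) · Σ_k (x_{k,i} - mean_i) · (x_{k,j} - mean_j), divisor n-1 = 4:
  S[U,U] = ((2.6)·(2.6) + (1.6)·(1.6) + (0.6)·(0.6) + (-2.4)·(-2.4) + (-2.4)·(-2.4)) / 4 = 21.2/4 = 5.3
  S[U,V] = ((2.6)·(-1.8) + (1.6)·(-0.8) + (0.6)·(1.2) + (-2.4)·(1.2) + (-2.4)·(0.2)) / 4 = -8.6/4 = -2.15
  S[V,V] = ((-1.8)·(-1.8) + (-0.8)·(-0.8) + (1.2)·(1.2) + (1.2)·(1.2) + (0.2)·(0.2)) / 4 = 6.8/4 = 1.7
  S = [[5.3, -2.15],
 [-2.15, 1.7]].

Step 3 — invert S. det(S) = 5.3·1.7 - (-2.15)² = 4.3875.
  S^{-1} = (1/det) · [[d, -b], [-b, a]] = [[0.3875, 0.49],
 [0.49, 1.208]].

Step 4 — quadratic form (x̄ - mu_0)^T · S^{-1} · (x̄ - mu_0):
  S^{-1} · (x̄ - mu_0) = (0.2393, -0.9915),
  (x̄ - mu_0)^T · [...] = (3.4)·(0.2393) + (-2.2)·(-0.9915) = 2.9949.

Step 5 — scale by n: T² = 5 · 2.9949 = 14.9744.

T² ≈ 14.9744


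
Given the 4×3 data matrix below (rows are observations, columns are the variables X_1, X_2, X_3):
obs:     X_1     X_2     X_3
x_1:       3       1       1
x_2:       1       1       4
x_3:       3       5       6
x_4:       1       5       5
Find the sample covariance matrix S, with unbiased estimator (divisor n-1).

Step 1 — column means:
  mean(X_1) = (3 + 1 + 3 + 1) / 4 = 8/4 = 2
  mean(X_2) = (1 + 1 + 5 + 5) / 4 = 12/4 = 3
  mean(X_3) = (1 + 4 + 6 + 5) / 4 = 16/4 = 4

Step 2 — sample covariance S[i,j] = (1/(n-1)) · Σ_k (x_{k,i} - mean_i) · (x_{k,j} - mean_j), with n-1 = 3.
  S[X_1,X_1] = ((1)·(1) + (-1)·(-1) + (1)·(1) + (-1)·(-1)) / 3 = 4/3 = 1.3333
  S[X_1,X_2] = ((1)·(-2) + (-1)·(-2) + (1)·(2) + (-1)·(2)) / 3 = 0/3 = 0
  S[X_1,X_3] = ((1)·(-3) + (-1)·(0) + (1)·(2) + (-1)·(1)) / 3 = -2/3 = -0.6667
  S[X_2,X_2] = ((-2)·(-2) + (-2)·(-2) + (2)·(2) + (2)·(2)) / 3 = 16/3 = 5.3333
  S[X_2,X_3] = ((-2)·(-3) + (-2)·(0) + (2)·(2) + (2)·(1)) / 3 = 12/3 = 4
  S[X_3,X_3] = ((-3)·(-3) + (0)·(0) + (2)·(2) + (1)·(1)) / 3 = 14/3 = 4.6667

S is symmetric (S[j,i] = S[i,j]). Assembling:

S = [[1.3333, 0, -0.6667],
 [0, 5.3333, 4],
 [-0.6667, 4, 4.6667]]


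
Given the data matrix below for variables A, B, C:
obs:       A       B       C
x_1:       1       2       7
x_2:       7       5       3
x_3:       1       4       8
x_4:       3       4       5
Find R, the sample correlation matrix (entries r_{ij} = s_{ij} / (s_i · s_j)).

Step 1 — column means:
  mean(A) = (1 + 7 + 1 + 3) / 4 = 12/4 = 3
  mean(B) = (2 + 5 + 4 + 4) / 4 = 15/4 = 3.75
  mean(C) = (7 + 3 + 8 + 5) / 4 = 23/4 = 5.75

Step 2 — sample variances and covariances s[i,j] = (1/(n-1)) · Σ_k (x_{k,i} - mean_i) · (x_{k,j} - mean_j), with n-1 = 3:
  s[A,A] = ((-2)·(-2) + (4)·(4) + (-2)·(-2) + (0)·(0)) / 3 = 24/3 = 8
  s[A,B] = ((-2)·(-1.75) + (4)·(1.25) + (-2)·(0.25) + (0)·(0.25)) / 3 = 8/3 = 2.6667
  s[A,C] = ((-2)·(1.25) + (4)·(-2.75) + (-2)·(2.25) + (0)·(-0.75)) / 3 = -18/3 = -6
  s[B,B] = ((-1.75)·(-1.75) + (1.25)·(1.25) + (0.25)·(0.25) + (0.25)·(0.25)) / 3 = 4.75/3 = 1.5833
  s[B,C] = ((-1.75)·(1.25) + (1.25)·(-2.75) + (0.25)·(2.25) + (0.25)·(-0.75)) / 3 = -5.25/3 = -1.75
  s[C,C] = ((1.25)·(1.25) + (-2.75)·(-2.75) + (2.25)·(2.25) + (-0.75)·(-0.75)) / 3 = 14.75/3 = 4.9167
  Sample standard deviations s_i = √(s[i,i]):
  s(A) = √(8) = 2.8284
  s(B) = √(1.5833) = 1.2583
  s(C) = √(4.9167) = 2.2174

Step 3 — r_{ij} = s_{ij} / (s_i · s_j):
  r[A,A] = 1 (diagonal).
  r[A,B] = 2.6667 / (2.8284 · 1.2583) = 2.6667 / 3.559 = 0.7493
  r[A,C] = -6 / (2.8284 · 2.2174) = -6 / 6.2716 = -0.9567
  r[B,B] = 1 (diagonal).
  r[B,C] = -1.75 / (1.2583 · 2.2174) = -1.75 / 2.7901 = -0.6272
  r[C,C] = 1 (diagonal).

R is symmetric with unit diagonal. Assembling:

R = [[1, 0.7493, -0.9567],
 [0.7493, 1, -0.6272],
 [-0.9567, -0.6272, 1]]


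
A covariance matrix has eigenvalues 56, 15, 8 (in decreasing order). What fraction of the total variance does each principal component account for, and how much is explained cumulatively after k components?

Step 1 — total variance = trace(Sigma) = Σ λ_i = 56 + 15 + 8 = 79.

Step 2 — fraction explained by component i = λ_i / Σ λ:
  PC1: 56/79 = 0.7089
  PC2: 15/79 = 0.1899
  PC3: 8/79 = 0.1013

Step 3 — cumulative fraction after k components = (λ_1 + ... + λ_k) / Σ λ:
  k = 1: 56/79 = 0.7089
  k = 2: (56 + 15)/79 = 71/79 = 0.8987
  k = 3: (56 + 15 + 8)/79 = 79/79 = 1

Summary (fraction, with percent):

explained: PC1 0.7089 (70.89%), PC2 0.1899 (18.99%), PC3 0.1013 (10.13%);  cumulative: 0.7089, 0.8987, 1


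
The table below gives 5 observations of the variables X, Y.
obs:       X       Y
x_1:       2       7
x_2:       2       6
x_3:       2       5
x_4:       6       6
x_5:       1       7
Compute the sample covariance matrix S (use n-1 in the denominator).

Step 1 — column means:
  mean(X) = (2 + 2 + 2 + 6 + 1) / 5 = 13/5 = 2.6
  mean(Y) = (7 + 6 + 5 + 6 + 7) / 5 = 31/5 = 6.2

Step 2 — sample covariance S[i,j] = (1/(n-1)) · Σ_k (x_{k,i} - mean_i) · (x_{k,j} - mean_j), with n-1 = 4.
  S[X,X] = ((-0.6)·(-0.6) + (-0.6)·(-0.6) + (-0.6)·(-0.6) + (3.4)·(3.4) + (-1.6)·(-1.6)) / 4 = 15.2/4 = 3.8
  S[X,Y] = ((-0.6)·(0.8) + (-0.6)·(-0.2) + (-0.6)·(-1.2) + (3.4)·(-0.2) + (-1.6)·(0.8)) / 4 = -1.6/4 = -0.4
  S[Y,Y] = ((0.8)·(0.8) + (-0.2)·(-0.2) + (-1.2)·(-1.2) + (-0.2)·(-0.2) + (0.8)·(0.8)) / 4 = 2.8/4 = 0.7

S is symmetric (S[j,i] = S[i,j]). Assembling:

S = [[3.8, -0.4],
 [-0.4, 0.7]]


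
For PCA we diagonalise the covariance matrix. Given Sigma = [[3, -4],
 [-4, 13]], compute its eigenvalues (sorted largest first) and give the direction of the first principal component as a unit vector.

Step 1 — characteristic polynomial of 2×2 Sigma:
  det(Sigma - λI) = λ² - trace · λ + det = 0.
  trace = 3 + 13 = 16, det = 3·13 - (-4)² = 23.
Step 2 — discriminant:
  Δ = trace² - 4·det = 256 - 92 = 164.
Step 3 — eigenvalues:
  λ = (trace ± √Δ)/2 = (16 ± 12.8062)/2,
  λ_1 = 14.4031,  λ_2 = 1.5969.

Step 4 — unit eigenvector for λ_1: solve (Sigma - λ_1 I)v = 0. First row:
  (3 - 14.4031)·v_x + (-4)·v_y = 0, i.e. (-11.4031)·v_x + (-4)·v_y = 0,
  so v ∝ (b, λ_1 - a) = (-4, 11.4031); multiply by -1 so the first entry is positive: u = (4, -11.4031).
  ||u|| = √((4)² + (-11.4031)²) = √(146.0312) ≈ 12.0843,
  v_1 = u/||u|| ≈ (0.331, -0.9436) (||v_1|| = 1).

λ_1 = 14.4031,  λ_2 = 1.5969;  v_1 ≈ (0.331, -0.9436)


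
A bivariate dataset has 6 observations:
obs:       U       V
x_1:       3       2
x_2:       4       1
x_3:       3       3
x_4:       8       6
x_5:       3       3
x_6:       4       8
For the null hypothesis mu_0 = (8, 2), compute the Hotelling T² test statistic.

Step 1 — sample mean vector:
  mean(U) = (3 + 4 + 3 + 8 + 3 + 4) / 6 = 25/6 = 4.1667
  mean(V) = (2 + 1 + 3 + 6 + 3 + 8) / 6 = 23/6 = 3.8333
  x̄ = (4.1667, 3.8333),  deviation x̄ - mu_0 = (4.1667, 3.8333) - (8, 2) = (-3.8333, 1.8333).

Step 2 — sample covariance matrix, S[i,j] = (1/(n-1)) · Σ_k (x_{k,i} - mean_i) · (x_{k,j} - mean_j), divisor n-1 = 5:
  S[U,U] = ((-1.1667)·(-1.1667) + (-0.1667)·(-0.1667) + (-1.1667)·(-1.1667) + (3.8333)·(3.8333) + (-1.1667)·(-1.1667) + (-0.1667)·(-0.1667)) / 5 = 18.8333/5 = 3.7667
  S[U,V] = ((-1.1667)·(-1.8333) + (-0.1667)·(-2.8333) + (-1.1667)·(-0.8333) + (3.8333)·(2.1667) + (-1.1667)·(-0.8333) + (-0.1667)·(4.1667)) / 5 = 12.1667/5 = 2.4333
  S[V,V] = ((-1.8333)·(-1.8333) + (-2.8333)·(-2.8333) + (-0.8333)·(-0.8333) + (2.1667)·(2.1667) + (-0.8333)·(-0.8333) + (4.1667)·(4.1667)) / 5 = 34.8333/5 = 6.9667
  S = [[3.7667, 2.4333],
 [2.4333, 6.9667]].

Step 3 — invert S. det(S) = 3.7667·6.9667 - (2.4333)² = 20.32.
  S^{-1} = (1/det) · [[d, -b], [-b, a]] = [[0.3428, -0.1198],
 [-0.1198, 0.1854]].

Step 4 — quadratic form (x̄ - mu_0)^T · S^{-1} · (x̄ - mu_0):
  S^{-1} · (x̄ - mu_0) = (-1.5338, 0.7989),
  (x̄ - mu_0)^T · [...] = (-3.8333)·(-1.5338) + (1.8333)·(0.7989) = 7.3442.

Step 5 — scale by n: T² = 6 · 7.3442 = 44.065.

T² ≈ 44.065


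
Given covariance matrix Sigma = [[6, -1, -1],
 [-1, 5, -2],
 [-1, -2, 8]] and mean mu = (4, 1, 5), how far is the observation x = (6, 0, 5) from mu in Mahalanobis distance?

Step 1 — centre the observation: (x - mu) = (2, -1, 0).

Step 2 — invert Sigma (cofactor / det for 3×3, or solve directly):
  Sigma^{-1} = [[0.1809, 0.0503, 0.0352],
 [0.0503, 0.2362, 0.0653],
 [0.0352, 0.0653, 0.1457]].

Step 3 — form the quadratic (x - mu)^T · Sigma^{-1} · (x - mu):
  Sigma^{-1} · (x - mu) = (0.3116, -0.1357, 0.005).
  (x - mu)^T · [Sigma^{-1} · (x - mu)] = (2)·(0.3116) + (-1)·(-0.1357) + (0)·(0.005) = 0.7588.

Step 4 — take square root: d = √(0.7588) ≈ 0.8711.

d(x, mu) = √(0.7588) ≈ 0.8711


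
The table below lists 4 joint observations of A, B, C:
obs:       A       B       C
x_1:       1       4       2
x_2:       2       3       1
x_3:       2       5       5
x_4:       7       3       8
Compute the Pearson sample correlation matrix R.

Step 1 — column means:
  mean(A) = (1 + 2 + 2 + 7) / 4 = 12/4 = 3
  mean(B) = (4 + 3 + 5 + 3) / 4 = 15/4 = 3.75
  mean(C) = (2 + 1 + 5 + 8) / 4 = 16/4 = 4

Step 2 — sample variances and covariances s[i,j] = (1/(n-1)) · Σ_k (x_{k,i} - mean_i) · (x_{k,j} - mean_j), with n-1 = 3:
  s[A,A] = ((-2)·(-2) + (-1)·(-1) + (-1)·(-1) + (4)·(4)) / 3 = 22/3 = 7.3333
  s[A,B] = ((-2)·(0.25) + (-1)·(-0.75) + (-1)·(1.25) + (4)·(-0.75)) / 3 = -4/3 = -1.3333
  s[A,C] = ((-2)·(-2) + (-1)·(-3) + (-1)·(1) + (4)·(4)) / 3 = 22/3 = 7.3333
  s[B,B] = ((0.25)·(0.25) + (-0.75)·(-0.75) + (1.25)·(1.25) + (-0.75)·(-0.75)) / 3 = 2.75/3 = 0.9167
  s[B,C] = ((0.25)·(-2) + (-0.75)·(-3) + (1.25)·(1) + (-0.75)·(4)) / 3 = 0/3 = 0
  s[C,C] = ((-2)·(-2) + (-3)·(-3) + (1)·(1) + (4)·(4)) / 3 = 30/3 = 10
  Sample standard deviations s_i = √(s[i,i]):
  s(A) = √(7.3333) = 2.708
  s(B) = √(0.9167) = 0.9574
  s(C) = √(10) = 3.1623

Step 3 — r_{ij} = s_{ij} / (s_i · s_j):
  r[A,A] = 1 (diagonal).
  r[A,B] = -1.3333 / (2.708 · 0.9574) = -1.3333 / 2.5927 = -0.5143
  r[A,C] = 7.3333 / (2.708 · 3.1623) = 7.3333 / 8.5635 = 0.8563
  r[B,B] = 1 (diagonal).
  r[B,C] = 0 / (0.9574 · 3.1623) = 0 / 3.0277 = 0
  r[C,C] = 1 (diagonal).

R is symmetric with unit diagonal. Assembling:

R = [[1, -0.5143, 0.8563],
 [-0.5143, 1, 0],
 [0.8563, 0, 1]]


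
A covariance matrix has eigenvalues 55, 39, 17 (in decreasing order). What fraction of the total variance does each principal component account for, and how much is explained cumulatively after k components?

Step 1 — total variance = trace(Sigma) = Σ λ_i = 55 + 39 + 17 = 111.

Step 2 — fraction explained by component i = λ_i / Σ λ:
  PC1: 55/111 = 0.4955
  PC2: 39/111 = 0.3514
  PC3: 17/111 = 0.1532

Step 3 — cumulative fraction after k components = (λ_1 + ... + λ_k) / Σ λ:
  k = 1: 55/111 = 0.4955
  k = 2: (55 + 39)/111 = 94/111 = 0.8468
  k = 3: (55 + 39 + 17)/111 = 111/111 = 1

Summary (fraction, with percent):

explained: PC1 0.4955 (49.55%), PC2 0.3514 (35.14%), PC3 0.1532 (15.32%);  cumulative: 0.4955, 0.8468, 1


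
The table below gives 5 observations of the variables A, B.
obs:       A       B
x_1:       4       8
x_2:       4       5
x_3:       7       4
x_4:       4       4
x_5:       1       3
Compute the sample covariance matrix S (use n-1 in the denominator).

Step 1 — column means:
  mean(A) = (4 + 4 + 7 + 4 + 1) / 5 = 20/5 = 4
  mean(B) = (8 + 5 + 4 + 4 + 3) / 5 = 24/5 = 4.8

Step 2 — sample covariance S[i,j] = (1/(n-1)) · Σ_k (x_{k,i} - mean_i) · (x_{k,j} - mean_j), with n-1 = 4.
  S[A,A] = ((0)·(0) + (0)·(0) + (3)·(3) + (0)·(0) + (-3)·(-3)) / 4 = 18/4 = 4.5
  S[A,B] = ((0)·(3.2) + (0)·(0.2) + (3)·(-0.8) + (0)·(-0.8) + (-3)·(-1.8)) / 4 = 3/4 = 0.75
  S[B,B] = ((3.2)·(3.2) + (0.2)·(0.2) + (-0.8)·(-0.8) + (-0.8)·(-0.8) + (-1.8)·(-1.8)) / 4 = 14.8/4 = 3.7

S is symmetric (S[j,i] = S[i,j]). Assembling:

S = [[4.5, 0.75],
 [0.75, 3.7]]


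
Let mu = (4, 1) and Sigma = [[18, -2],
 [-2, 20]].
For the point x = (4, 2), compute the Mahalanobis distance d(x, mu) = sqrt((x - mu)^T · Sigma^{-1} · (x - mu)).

Step 1 — centre the observation: (x - mu) = (0, 1).

Step 2 — invert Sigma. det(Sigma) = 18·20 - (-2)² = 356.
  Sigma^{-1} = (1/det) · [[d, -b], [-b, a]] = [[0.0562, 0.0056],
 [0.0056, 0.0506]].

Step 3 — form the quadratic (x - mu)^T · Sigma^{-1} · (x - mu):
  Sigma^{-1} · (x - mu) = (0.0056, 0.0506).
  (x - mu)^T · [Sigma^{-1} · (x - mu)] = (0)·(0.0056) + (1)·(0.0506) = 0.0506.

Step 4 — take square root: d = √(0.0506) ≈ 0.2249.

d(x, mu) = √(0.0506) ≈ 0.2249


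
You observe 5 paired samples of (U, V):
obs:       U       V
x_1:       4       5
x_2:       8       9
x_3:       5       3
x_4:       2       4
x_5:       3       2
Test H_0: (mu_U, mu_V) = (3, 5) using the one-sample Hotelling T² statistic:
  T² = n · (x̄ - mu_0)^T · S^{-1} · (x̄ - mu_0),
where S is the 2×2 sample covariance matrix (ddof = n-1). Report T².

Step 1 — sample mean vector:
  mean(U) = (4 + 8 + 5 + 2 + 3) / 5 = 22/5 = 4.4
  mean(V) = (5 + 9 + 3 + 4 + 2) / 5 = 23/5 = 4.6
  x̄ = (4.4, 4.6),  deviation x̄ - mu_0 = (4.4, 4.6) - (3, 5) = (1.4, -0.4).

Step 2 — sample covariance matrix, S[i,j] = (1/(n-1)) · Σ_k (x_{k,i} - mean_i) · (x_{k,j} - mean_j), divisor n-1 = 4:
  S[U,U] = ((-0.4)·(-0.4) + (3.6)·(3.6) + (0.6)·(0.6) + (-2.4)·(-2.4) + (-1.4)·(-1.4)) / 4 = 21.2/4 = 5.3
  S[U,V] = ((-0.4)·(0.4) + (3.6)·(4.4) + (0.6)·(-1.6) + (-2.4)·(-0.6) + (-1.4)·(-2.6)) / 4 = 19.8/4 = 4.95
  S[V,V] = ((0.4)·(0.4) + (4.4)·(4.4) + (-1.6)·(-1.6) + (-0.6)·(-0.6) + (-2.6)·(-2.6)) / 4 = 29.2/4 = 7.3
  S = [[5.3, 4.95],
 [4.95, 7.3]].

Step 3 — invert S. det(S) = 5.3·7.3 - (4.95)² = 14.1875.
  S^{-1} = (1/det) · [[d, -b], [-b, a]] = [[0.5145, -0.3489],
 [-0.3489, 0.3736]].

Step 4 — quadratic form (x̄ - mu_0)^T · S^{-1} · (x̄ - mu_0):
  S^{-1} · (x̄ - mu_0) = (0.8599, -0.6379),
  (x̄ - mu_0)^T · [...] = (1.4)·(0.8599) + (-0.4)·(-0.6379) = 1.459.

Step 5 — scale by n: T² = 5 · 1.459 = 7.2952.

T² ≈ 7.2952


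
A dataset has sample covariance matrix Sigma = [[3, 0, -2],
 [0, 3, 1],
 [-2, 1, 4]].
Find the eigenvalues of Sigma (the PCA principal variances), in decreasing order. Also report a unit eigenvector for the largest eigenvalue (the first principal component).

Step 1 — characteristic polynomial p(λ) = det(λI - Sigma) = λ³ - tr·λ² + c_1·λ - det, where tr = trace, c_1 = sum of the principal 2×2 minors, det = det(Sigma):
  tr = 3 + 3 + 4 = 10,
  c_1 = (3·3 - (0)²) + (3·4 - (-2)²) + (3·4 - (1)²) = 9 + 8 + 11 = 28,
  det = 3·(3·4 - (1)²) - (0)·((0)·4 - (1)·(-2)) + (-2)·((0)·(1) - 3·(-2)) = 3·(11) - (0)·(2) + (-2)·(6) = 21.
  So p(λ) = λ³ - 10λ² + 28λ - 21.
Step 2 — look for an integer root (rational root theorem: any rational root is an integer divisor of 21). Testing λ = 3:
  p(3) = 27 - 90 + 84 - 21 = 0  ✓
  Dividing out (λ - 3): p(λ) = (λ - 3)(λ² - 7λ + 7).
Step 3 — remaining eigenvalues from the quadratic λ² - 7λ + 7 = 0:
  Δ = 7² - 4·7 = 49 - 28 = 21,  λ = (7 ± √21)/2 = (7 ± 4.5826)/2 ≈ 5.7913 or 1.2087.
  Sorted: λ_1 = 5.7913,  λ_2 = 3,  λ_3 = 1.2087  (check: sum = 10 = tr ✓).

Step 4 — unit eigenvector for λ_1 ≈ 5.7913: v spans the null space of (Sigma - λ_1 I), whose rows are
  r_1 = (-2.7913, 0, -2),  r_2 = (0, -2.7913, 1),  r_3 = (-2, 1, -1.7913).
  v is orthogonal to every row, so take v ∝ r_1 × r_2 = ((0)·(1) - (-2)·(-2.7913), (-2)·(0) - (-2.7913)·(1), (-2.7913)·(-2.7913) - (0)·(0)) ≈ (-5.5826, 2.7913, 7.7913).
  Rescale (multiply by -1 so the first nonzero entry is positive): u = (5.5826, -2.7913, -7.7913).
  ||u|| = √((5.5826)² + (-2.7913)² + (-7.7913)²) = √(99.6606) ≈ 9.983,  v_1 = u/||u|| ≈ (0.5592, -0.2796, -0.7805) (||v_1|| = 1).

λ_1 = 5.7913,  λ_2 = 3,  λ_3 = 1.2087;  v_1 ≈ (0.5592, -0.2796, -0.7805)


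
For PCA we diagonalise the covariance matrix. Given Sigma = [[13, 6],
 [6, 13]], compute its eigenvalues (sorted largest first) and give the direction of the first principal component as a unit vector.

Step 1 — characteristic polynomial of 2×2 Sigma:
  det(Sigma - λI) = λ² - trace · λ + det = 0.
  trace = 13 + 13 = 26, det = 13·13 - (6)² = 133.
Step 2 — discriminant:
  Δ = trace² - 4·det = 676 - 532 = 144.
Step 3 — eigenvalues:
  λ = (trace ± √Δ)/2 = (26 ± 12)/2,
  λ_1 = 19,  λ_2 = 7.

Step 4 — unit eigenvector for λ_1: solve (Sigma - λ_1 I)v = 0. First row:
  (13 - 19)·v_x + (6)·v_y = 0, i.e. (-6)·v_x + (6)·v_y = 0,
  so v ∝ (b, λ_1 - a) = (6, 6) = u.
  ||u|| = √((6)² + (6)²) = √(72) ≈ 8.4853,
  v_1 = u/||u|| ≈ (0.7071, 0.7071) (||v_1|| = 1).

λ_1 = 19,  λ_2 = 7;  v_1 ≈ (0.7071, 0.7071)


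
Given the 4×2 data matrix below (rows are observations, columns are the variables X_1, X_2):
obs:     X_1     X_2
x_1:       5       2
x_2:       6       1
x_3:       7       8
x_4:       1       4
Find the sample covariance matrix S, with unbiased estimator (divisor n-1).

Step 1 — column means:
  mean(X_1) = (5 + 6 + 7 + 1) / 4 = 19/4 = 4.75
  mean(X_2) = (2 + 1 + 8 + 4) / 4 = 15/4 = 3.75

Step 2 — sample covariance S[i,j] = (1/(n-1)) · Σ_k (x_{k,i} - mean_i) · (x_{k,j} - mean_j), with n-1 = 3.
  S[X_1,X_1] = ((0.25)·(0.25) + (1.25)·(1.25) + (2.25)·(2.25) + (-3.75)·(-3.75)) / 3 = 20.75/3 = 6.9167
  S[X_1,X_2] = ((0.25)·(-1.75) + (1.25)·(-2.75) + (2.25)·(4.25) + (-3.75)·(0.25)) / 3 = 4.75/3 = 1.5833
  S[X_2,X_2] = ((-1.75)·(-1.75) + (-2.75)·(-2.75) + (4.25)·(4.25) + (0.25)·(0.25)) / 3 = 28.75/3 = 9.5833

S is symmetric (S[j,i] = S[i,j]). Assembling:

S = [[6.9167, 1.5833],
 [1.5833, 9.5833]]


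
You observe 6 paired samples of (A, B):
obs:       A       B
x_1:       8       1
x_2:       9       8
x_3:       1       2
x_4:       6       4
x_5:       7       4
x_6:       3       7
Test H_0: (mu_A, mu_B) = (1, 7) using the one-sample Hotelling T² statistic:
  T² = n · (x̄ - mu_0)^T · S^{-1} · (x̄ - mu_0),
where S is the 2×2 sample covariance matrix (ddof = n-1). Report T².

Step 1 — sample mean vector:
  mean(A) = (8 + 9 + 1 + 6 + 7 + 3) / 6 = 34/6 = 5.6667
  mean(B) = (1 + 8 + 2 + 4 + 4 + 7) / 6 = 26/6 = 4.3333
  x̄ = (5.6667, 4.3333),  deviation x̄ - mu_0 = (5.6667, 4.3333) - (1, 7) = (4.6667, -2.6667).

Step 2 — sample covariance matrix, S[i,j] = (1/(n-1)) · Σ_k (x_{k,i} - mean_i) · (x_{k,j} - mean_j), divisor n-1 = 5:
  S[A,A] = ((2.3333)·(2.3333) + (3.3333)·(3.3333) + (-4.6667)·(-4.6667) + (0.3333)·(0.3333) + (1.3333)·(1.3333) + (-2.6667)·(-2.6667)) / 5 = 47.3333/5 = 9.4667
  S[A,B] = ((2.3333)·(-3.3333) + (3.3333)·(3.6667) + (-4.6667)·(-2.3333) + (0.3333)·(-0.3333) + (1.3333)·(-0.3333) + (-2.6667)·(2.6667)) / 5 = 7.6667/5 = 1.5333
  S[B,B] = ((-3.3333)·(-3.3333) + (3.6667)·(3.6667) + (-2.3333)·(-2.3333) + (-0.3333)·(-0.3333) + (-0.3333)·(-0.3333) + (2.6667)·(2.6667)) / 5 = 37.3333/5 = 7.4667
  S = [[9.4667, 1.5333],
 [1.5333, 7.4667]].

Step 3 — invert S. det(S) = 9.4667·7.4667 - (1.5333)² = 68.3333.
  S^{-1} = (1/det) · [[d, -b], [-b, a]] = [[0.1093, -0.0224],
 [-0.0224, 0.1385]].

Step 4 — quadratic form (x̄ - mu_0)^T · S^{-1} · (x̄ - mu_0):
  S^{-1} · (x̄ - mu_0) = (0.5698, -0.4741),
  (x̄ - mu_0)^T · [...] = (4.6667)·(0.5698) + (-2.6667)·(-0.4741) = 3.9233.

Step 5 — scale by n: T² = 6 · 3.9233 = 23.5395.

T² ≈ 23.5395


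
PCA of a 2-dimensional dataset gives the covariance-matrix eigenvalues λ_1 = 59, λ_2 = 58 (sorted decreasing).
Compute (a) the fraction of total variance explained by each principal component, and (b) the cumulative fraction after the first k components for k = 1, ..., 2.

Step 1 — total variance = trace(Sigma) = Σ λ_i = 59 + 58 = 117.

Step 2 — fraction explained by component i = λ_i / Σ λ:
  PC1: 59/117 = 0.5043
  PC2: 58/117 = 0.4957

Step 3 — cumulative fraction after k components = (λ_1 + ... + λ_k) / Σ λ:
  k = 1: 59/117 = 0.5043
  k = 2: (59 + 58)/117 = 117/117 = 1

Summary (fraction, with percent):

explained: PC1 0.5043 (50.43%), PC2 0.4957 (49.57%);  cumulative: 0.5043, 1


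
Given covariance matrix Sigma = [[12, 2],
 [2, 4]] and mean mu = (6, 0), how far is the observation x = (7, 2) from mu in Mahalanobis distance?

Step 1 — centre the observation: (x - mu) = (1, 2).

Step 2 — invert Sigma. det(Sigma) = 12·4 - (2)² = 44.
  Sigma^{-1} = (1/det) · [[d, -b], [-b, a]] = [[0.0909, -0.0455],
 [-0.0455, 0.2727]].

Step 3 — form the quadratic (x - mu)^T · Sigma^{-1} · (x - mu):
  Sigma^{-1} · (x - mu) = (0, 0.5).
  (x - mu)^T · [Sigma^{-1} · (x - mu)] = (1)·(0) + (2)·(0.5) = 1.

Step 4 — take square root: d = √(1) ≈ 1.

d(x, mu) = √(1) ≈ 1


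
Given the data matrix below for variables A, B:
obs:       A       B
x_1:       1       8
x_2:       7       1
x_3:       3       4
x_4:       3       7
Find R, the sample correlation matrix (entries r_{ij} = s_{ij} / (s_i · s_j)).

Step 1 — column means:
  mean(A) = (1 + 7 + 3 + 3) / 4 = 14/4 = 3.5
  mean(B) = (8 + 1 + 4 + 7) / 4 = 20/4 = 5

Step 2 — sample variances and covariances s[i,j] = (1/(n-1)) · Σ_k (x_{k,i} - mean_i) · (x_{k,j} - mean_j), with n-1 = 3:
  s[A,A] = ((-2.5)·(-2.5) + (3.5)·(3.5) + (-0.5)·(-0.5) + (-0.5)·(-0.5)) / 3 = 19/3 = 6.3333
  s[A,B] = ((-2.5)·(3) + (3.5)·(-4) + (-0.5)·(-1) + (-0.5)·(2)) / 3 = -22/3 = -7.3333
  s[B,B] = ((3)·(3) + (-4)·(-4) + (-1)·(-1) + (2)·(2)) / 3 = 30/3 = 10
  Sample standard deviations s_i = √(s[i,i]):
  s(A) = √(6.3333) = 2.5166
  s(B) = √(10) = 3.1623

Step 3 — r_{ij} = s_{ij} / (s_i · s_j):
  r[A,A] = 1 (diagonal).
  r[A,B] = -7.3333 / (2.5166 · 3.1623) = -7.3333 / 7.9582 = -0.9215
  r[B,B] = 1 (diagonal).

R is symmetric with unit diagonal. Assembling:

R = [[1, -0.9215],
 [-0.9215, 1]]


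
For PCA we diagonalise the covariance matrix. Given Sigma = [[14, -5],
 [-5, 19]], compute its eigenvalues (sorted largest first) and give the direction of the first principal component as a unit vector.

Step 1 — characteristic polynomial of 2×2 Sigma:
  det(Sigma - λI) = λ² - trace · λ + det = 0.
  trace = 14 + 19 = 33, det = 14·19 - (-5)² = 241.
Step 2 — discriminant:
  Δ = trace² - 4·det = 1089 - 964 = 125.
Step 3 — eigenvalues:
  λ = (trace ± √Δ)/2 = (33 ± 11.1803)/2,
  λ_1 = 22.0902,  λ_2 = 10.9098.

Step 4 — unit eigenvector for λ_1: solve (Sigma - λ_1 I)v = 0. First row:
  (14 - 22.0902)·v_x + (-5)·v_y = 0, i.e. (-8.0902)·v_x + (-5)·v_y = 0,
  so v ∝ (b, λ_1 - a) = (-5, 8.0902); multiply by -1 so the first entry is positive: u = (5, -8.0902).
  ||u|| = √((5)² + (-8.0902)²) = √(90.4508) ≈ 9.5106,
  v_1 = u/||u|| ≈ (0.5257, -0.8507) (||v_1|| = 1).

λ_1 = 22.0902,  λ_2 = 10.9098;  v_1 ≈ (0.5257, -0.8507)


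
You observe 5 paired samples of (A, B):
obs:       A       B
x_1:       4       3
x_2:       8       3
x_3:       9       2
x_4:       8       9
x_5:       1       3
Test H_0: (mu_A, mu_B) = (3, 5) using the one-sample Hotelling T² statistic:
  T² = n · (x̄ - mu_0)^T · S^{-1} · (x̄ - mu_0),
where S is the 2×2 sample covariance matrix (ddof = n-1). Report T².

Step 1 — sample mean vector:
  mean(A) = (4 + 8 + 9 + 8 + 1) / 5 = 30/5 = 6
  mean(B) = (3 + 3 + 2 + 9 + 3) / 5 = 20/5 = 4
  x̄ = (6, 4),  deviation x̄ - mu_0 = (6, 4) - (3, 5) = (3, -1).

Step 2 — sample covariance matrix, S[i,j] = (1/(n-1)) · Σ_k (x_{k,i} - mean_i) · (x_{k,j} - mean_j), divisor n-1 = 4:
  S[A,A] = ((-2)·(-2) + (2)·(2) + (3)·(3) + (2)·(2) + (-5)·(-5)) / 4 = 46/4 = 11.5
  S[A,B] = ((-2)·(-1) + (2)·(-1) + (3)·(-2) + (2)·(5) + (-5)·(-1)) / 4 = 9/4 = 2.25
  S[B,B] = ((-1)·(-1) + (-1)·(-1) + (-2)·(-2) + (5)·(5) + (-1)·(-1)) / 4 = 32/4 = 8
  S = [[11.5, 2.25],
 [2.25, 8]].

Step 3 — invert S. det(S) = 11.5·8 - (2.25)² = 86.9375.
  S^{-1} = (1/det) · [[d, -b], [-b, a]] = [[0.092, -0.0259],
 [-0.0259, 0.1323]].

Step 4 — quadratic form (x̄ - mu_0)^T · S^{-1} · (x̄ - mu_0):
  S^{-1} · (x̄ - mu_0) = (0.3019, -0.2099),
  (x̄ - mu_0)^T · [...] = (3)·(0.3019) + (-1)·(-0.2099) = 1.1157.

Step 5 — scale by n: T² = 5 · 1.1157 = 5.5787.

T² ≈ 5.5787


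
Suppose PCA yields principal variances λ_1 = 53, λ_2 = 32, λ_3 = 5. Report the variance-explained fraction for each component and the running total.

Step 1 — total variance = trace(Sigma) = Σ λ_i = 53 + 32 + 5 = 90.

Step 2 — fraction explained by component i = λ_i / Σ λ:
  PC1: 53/90 = 0.5889
  PC2: 32/90 = 0.3556
  PC3: 5/90 = 0.0556

Step 3 — cumulative fraction after k components = (λ_1 + ... + λ_k) / Σ λ:
  k = 1: 53/90 = 0.5889
  k = 2: (53 + 32)/90 = 85/90 = 0.9444
  k = 3: (53 + 32 + 5)/90 = 90/90 = 1

Summary (fraction, with percent):

explained: PC1 0.5889 (58.89%), PC2 0.3556 (35.56%), PC3 0.0556 (5.56%);  cumulative: 0.5889, 0.9444, 1


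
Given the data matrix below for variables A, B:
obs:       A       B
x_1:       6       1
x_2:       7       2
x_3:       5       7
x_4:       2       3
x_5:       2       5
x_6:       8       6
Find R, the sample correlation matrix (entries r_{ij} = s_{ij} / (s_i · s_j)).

Step 1 — column means:
  mean(A) = (6 + 7 + 5 + 2 + 2 + 8) / 6 = 30/6 = 5
  mean(B) = (1 + 2 + 7 + 3 + 5 + 6) / 6 = 24/6 = 4

Step 2 — sample variances and covariances s[i,j] = (1/(n-1)) · Σ_k (x_{k,i} - mean_i) · (x_{k,j} - mean_j), with n-1 = 5:
  s[A,A] = ((1)·(1) + (2)·(2) + (0)·(0) + (-3)·(-3) + (-3)·(-3) + (3)·(3)) / 5 = 32/5 = 6.4
  s[A,B] = ((1)·(-3) + (2)·(-2) + (0)·(3) + (-3)·(-1) + (-3)·(1) + (3)·(2)) / 5 = -1/5 = -0.2
  s[B,B] = ((-3)·(-3) + (-2)·(-2) + (3)·(3) + (-1)·(-1) + (1)·(1) + (2)·(2)) / 5 = 28/5 = 5.6
  Sample standard deviations s_i = √(s[i,i]):
  s(A) = √(6.4) = 2.5298
  s(B) = √(5.6) = 2.3664

Step 3 — r_{ij} = s_{ij} / (s_i · s_j):
  r[A,A] = 1 (diagonal).
  r[A,B] = -0.2 / (2.5298 · 2.3664) = -0.2 / 5.9867 = -0.0334
  r[B,B] = 1 (diagonal).

R is symmetric with unit diagonal. Assembling:

R = [[1, -0.0334],
 [-0.0334, 1]]


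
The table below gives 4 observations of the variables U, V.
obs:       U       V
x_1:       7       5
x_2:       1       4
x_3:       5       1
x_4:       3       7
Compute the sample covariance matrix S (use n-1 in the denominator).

Step 1 — column means:
  mean(U) = (7 + 1 + 5 + 3) / 4 = 16/4 = 4
  mean(V) = (5 + 4 + 1 + 7) / 4 = 17/4 = 4.25

Step 2 — sample covariance S[i,j] = (1/(n-1)) · Σ_k (x_{k,i} - mean_i) · (x_{k,j} - mean_j), with n-1 = 3.
  S[U,U] = ((3)·(3) + (-3)·(-3) + (1)·(1) + (-1)·(-1)) / 3 = 20/3 = 6.6667
  S[U,V] = ((3)·(0.75) + (-3)·(-0.25) + (1)·(-3.25) + (-1)·(2.75)) / 3 = -3/3 = -1
  S[V,V] = ((0.75)·(0.75) + (-0.25)·(-0.25) + (-3.25)·(-3.25) + (2.75)·(2.75)) / 3 = 18.75/3 = 6.25

S is symmetric (S[j,i] = S[i,j]). Assembling:

S = [[6.6667, -1],
 [-1, 6.25]]


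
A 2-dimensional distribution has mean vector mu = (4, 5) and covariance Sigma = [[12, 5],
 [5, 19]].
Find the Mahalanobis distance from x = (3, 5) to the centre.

Step 1 — centre the observation: (x - mu) = (-1, 0).

Step 2 — invert Sigma. det(Sigma) = 12·19 - (5)² = 203.
  Sigma^{-1} = (1/det) · [[d, -b], [-b, a]] = [[0.0936, -0.0246],
 [-0.0246, 0.0591]].

Step 3 — form the quadratic (x - mu)^T · Sigma^{-1} · (x - mu):
  Sigma^{-1} · (x - mu) = (-0.0936, 0.0246).
  (x - mu)^T · [Sigma^{-1} · (x - mu)] = (-1)·(-0.0936) + (0)·(0.0246) = 0.0936.

Step 4 — take square root: d = √(0.0936) ≈ 0.3059.

d(x, mu) = √(0.0936) ≈ 0.3059


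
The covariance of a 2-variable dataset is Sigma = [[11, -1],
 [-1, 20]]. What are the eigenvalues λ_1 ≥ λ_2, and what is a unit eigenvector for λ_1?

Step 1 — characteristic polynomial of 2×2 Sigma:
  det(Sigma - λI) = λ² - trace · λ + det = 0.
  trace = 11 + 20 = 31, det = 11·20 - (-1)² = 219.
Step 2 — discriminant:
  Δ = trace² - 4·det = 961 - 876 = 85.
Step 3 — eigenvalues:
  λ = (trace ± √Δ)/2 = (31 ± 9.2195)/2,
  λ_1 = 20.1098,  λ_2 = 10.8902.

Step 4 — unit eigenvector for λ_1: solve (Sigma - λ_1 I)v = 0. First row:
  (11 - 20.1098)·v_x + (-1)·v_y = 0, i.e. (-9.1098)·v_x + (-1)·v_y = 0,
  so v ∝ (b, λ_1 - a) = (-1, 9.1098); multiply by -1 so the first entry is positive: u = (1, -9.1098).
  ||u|| = √((1)² + (-9.1098)²) = √(83.988) ≈ 9.1645,
  v_1 = u/||u|| ≈ (0.1091, -0.994) (||v_1|| = 1).

λ_1 = 20.1098,  λ_2 = 10.8902;  v_1 ≈ (0.1091, -0.994)


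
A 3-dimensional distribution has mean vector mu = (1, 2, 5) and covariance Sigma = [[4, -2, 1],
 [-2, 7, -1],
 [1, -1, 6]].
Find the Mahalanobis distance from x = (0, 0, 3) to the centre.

Step 1 — centre the observation: (x - mu) = (-1, -2, -2).

Step 2 — invert Sigma (cofactor / det for 3×3, or solve directly):
  Sigma^{-1} = [[0.2993, 0.0803, -0.0365],
 [0.0803, 0.1679, 0.0146],
 [-0.0365, 0.0146, 0.1752]].

Step 3 — form the quadratic (x - mu)^T · Sigma^{-1} · (x - mu):
  Sigma^{-1} · (x - mu) = (-0.3869, -0.4453, -0.3431).
  (x - mu)^T · [Sigma^{-1} · (x - mu)] = (-1)·(-0.3869) + (-2)·(-0.4453) + (-2)·(-0.3431) = 1.9635.

Step 4 — take square root: d = √(1.9635) ≈ 1.4013.

d(x, mu) = √(1.9635) ≈ 1.4013


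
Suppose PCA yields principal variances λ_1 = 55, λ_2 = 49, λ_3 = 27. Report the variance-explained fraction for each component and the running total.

Step 1 — total variance = trace(Sigma) = Σ λ_i = 55 + 49 + 27 = 131.

Step 2 — fraction explained by component i = λ_i / Σ λ:
  PC1: 55/131 = 0.4198
  PC2: 49/131 = 0.374
  PC3: 27/131 = 0.2061

Step 3 — cumulative fraction after k components = (λ_1 + ... + λ_k) / Σ λ:
  k = 1: 55/131 = 0.4198
  k = 2: (55 + 49)/131 = 104/131 = 0.7939
  k = 3: (55 + 49 + 27)/131 = 131/131 = 1

Summary (fraction, with percent):

explained: PC1 0.4198 (41.98%), PC2 0.374 (37.4%), PC3 0.2061 (20.61%);  cumulative: 0.4198, 0.7939, 1


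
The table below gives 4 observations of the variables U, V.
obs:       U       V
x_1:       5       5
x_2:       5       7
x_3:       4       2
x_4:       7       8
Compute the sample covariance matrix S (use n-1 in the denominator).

Step 1 — column means:
  mean(U) = (5 + 5 + 4 + 7) / 4 = 21/4 = 5.25
  mean(V) = (5 + 7 + 2 + 8) / 4 = 22/4 = 5.5

Step 2 — sample covariance S[i,j] = (1/(n-1)) · Σ_k (x_{k,i} - mean_i) · (x_{k,j} - mean_j), with n-1 = 3.
  S[U,U] = ((-0.25)·(-0.25) + (-0.25)·(-0.25) + (-1.25)·(-1.25) + (1.75)·(1.75)) / 3 = 4.75/3 = 1.5833
  S[U,V] = ((-0.25)·(-0.5) + (-0.25)·(1.5) + (-1.25)·(-3.5) + (1.75)·(2.5)) / 3 = 8.5/3 = 2.8333
  S[V,V] = ((-0.5)·(-0.5) + (1.5)·(1.5) + (-3.5)·(-3.5) + (2.5)·(2.5)) / 3 = 21/3 = 7

S is symmetric (S[j,i] = S[i,j]). Assembling:

S = [[1.5833, 2.8333],
 [2.8333, 7]]


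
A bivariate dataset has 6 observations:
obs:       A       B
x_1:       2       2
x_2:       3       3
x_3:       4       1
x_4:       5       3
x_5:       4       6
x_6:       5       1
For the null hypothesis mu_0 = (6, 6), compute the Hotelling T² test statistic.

Step 1 — sample mean vector:
  mean(A) = (2 + 3 + 4 + 5 + 4 + 5) / 6 = 23/6 = 3.8333
  mean(B) = (2 + 3 + 1 + 3 + 6 + 1) / 6 = 16/6 = 2.6667
  x̄ = (3.8333, 2.6667),  deviation x̄ - mu_0 = (3.8333, 2.6667) - (6, 6) = (-2.1667, -3.3333).

Step 2 — sample covariance matrix, S[i,j] = (1/(n-1)) · Σ_k (x_{k,i} - mean_i) · (x_{k,j} - mean_j), divisor n-1 = 5:
  S[A,A] = ((-1.8333)·(-1.8333) + (-0.8333)·(-0.8333) + (0.1667)·(0.1667) + (1.1667)·(1.1667) + (0.1667)·(0.1667) + (1.1667)·(1.1667)) / 5 = 6.8333/5 = 1.3667
  S[A,B] = ((-1.8333)·(-0.6667) + (-0.8333)·(0.3333) + (0.1667)·(-1.6667) + (1.1667)·(0.3333) + (0.1667)·(3.3333) + (1.1667)·(-1.6667)) / 5 = -0.3333/5 = -0.0667
  S[B,B] = ((-0.6667)·(-0.6667) + (0.3333)·(0.3333) + (-1.6667)·(-1.6667) + (0.3333)·(0.3333) + (3.3333)·(3.3333) + (-1.6667)·(-1.6667)) / 5 = 17.3333/5 = 3.4667
  S = [[1.3667, -0.0667],
 [-0.0667, 3.4667]].

Step 3 — invert S. det(S) = 1.3667·3.4667 - (-0.0667)² = 4.7333.
  S^{-1} = (1/det) · [[d, -b], [-b, a]] = [[0.7324, 0.0141],
 [0.0141, 0.2887]].

Step 4 — quadratic form (x̄ - mu_0)^T · S^{-1} · (x̄ - mu_0):
  S^{-1} · (x̄ - mu_0) = (-1.6338, -0.993),
  (x̄ - mu_0)^T · [...] = (-2.1667)·(-1.6338) + (-3.3333)·(-0.993) = 6.8498.

Step 5 — scale by n: T² = 6 · 6.8498 = 41.0986.

T² ≈ 41.0986


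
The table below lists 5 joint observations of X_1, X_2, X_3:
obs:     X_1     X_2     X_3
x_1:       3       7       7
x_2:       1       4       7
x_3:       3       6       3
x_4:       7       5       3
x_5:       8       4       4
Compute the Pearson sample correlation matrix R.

Step 1 — column means:
  mean(X_1) = (3 + 1 + 3 + 7 + 8) / 5 = 22/5 = 4.4
  mean(X_2) = (7 + 4 + 6 + 5 + 4) / 5 = 26/5 = 5.2
  mean(X_3) = (7 + 7 + 3 + 3 + 4) / 5 = 24/5 = 4.8

Step 2 — sample variances and covariances s[i,j] = (1/(n-1)) · Σ_k (x_{k,i} - mean_i) · (x_{k,j} - mean_j), with n-1 = 4:
  s[X_1,X_1] = ((-1.4)·(-1.4) + (-3.4)·(-3.4) + (-1.4)·(-1.4) + (2.6)·(2.6) + (3.6)·(3.6)) / 4 = 35.2/4 = 8.8
  s[X_1,X_2] = ((-1.4)·(1.8) + (-3.4)·(-1.2) + (-1.4)·(0.8) + (2.6)·(-0.2) + (3.6)·(-1.2)) / 4 = -4.4/4 = -1.1
  s[X_1,X_3] = ((-1.4)·(2.2) + (-3.4)·(2.2) + (-1.4)·(-1.8) + (2.6)·(-1.8) + (3.6)·(-0.8)) / 4 = -15.6/4 = -3.9
  s[X_2,X_2] = ((1.8)·(1.8) + (-1.2)·(-1.2) + (0.8)·(0.8) + (-0.2)·(-0.2) + (-1.2)·(-1.2)) / 4 = 6.8/4 = 1.7
  s[X_2,X_3] = ((1.8)·(2.2) + (-1.2)·(2.2) + (0.8)·(-1.8) + (-0.2)·(-1.8) + (-1.2)·(-0.8)) / 4 = 1.2/4 = 0.3
  s[X_3,X_3] = ((2.2)·(2.2) + (2.2)·(2.2) + (-1.8)·(-1.8) + (-1.8)·(-1.8) + (-0.8)·(-0.8)) / 4 = 16.8/4 = 4.2
  Sample standard deviations s_i = √(s[i,i]):
  s(X_1) = √(8.8) = 2.9665
  s(X_2) = √(1.7) = 1.3038
  s(X_3) = √(4.2) = 2.0494

Step 3 — r_{ij} = s_{ij} / (s_i · s_j):
  r[X_1,X_1] = 1 (diagonal).
  r[X_1,X_2] = -1.1 / (2.9665 · 1.3038) = -1.1 / 3.8678 = -0.2844
  r[X_1,X_3] = -3.9 / (2.9665 · 2.0494) = -3.9 / 6.0795 = -0.6415
  r[X_2,X_2] = 1 (diagonal).
  r[X_2,X_3] = 0.3 / (1.3038 · 2.0494) = 0.3 / 2.6721 = 0.1123
  r[X_3,X_3] = 1 (diagonal).

R is symmetric with unit diagonal. Assembling:

R = [[1, -0.2844, -0.6415],
 [-0.2844, 1, 0.1123],
 [-0.6415, 0.1123, 1]]


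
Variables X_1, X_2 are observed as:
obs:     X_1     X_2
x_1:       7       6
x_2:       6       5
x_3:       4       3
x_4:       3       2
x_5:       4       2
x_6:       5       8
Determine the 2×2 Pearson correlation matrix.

Step 1 — column means:
  mean(X_1) = (7 + 6 + 4 + 3 + 4 + 5) / 6 = 29/6 = 4.8333
  mean(X_2) = (6 + 5 + 3 + 2 + 2 + 8) / 6 = 26/6 = 4.3333

Step 2 — sample variances and covariances s[i,j] = (1/(n-1)) · Σ_k (x_{k,i} - mean_i) · (x_{k,j} - mean_j), with n-1 = 5:
  s[X_1,X_1] = ((2.1667)·(2.1667) + (1.1667)·(1.1667) + (-0.8333)·(-0.8333) + (-1.8333)·(-1.8333) + (-0.8333)·(-0.8333) + (0.1667)·(0.1667)) / 5 = 10.8333/5 = 2.1667
  s[X_1,X_2] = ((2.1667)·(1.6667) + (1.1667)·(0.6667) + (-0.8333)·(-1.3333) + (-1.8333)·(-2.3333) + (-0.8333)·(-2.3333) + (0.1667)·(3.6667)) / 5 = 12.3333/5 = 2.4667
  s[X_2,X_2] = ((1.6667)·(1.6667) + (0.6667)·(0.6667) + (-1.3333)·(-1.3333) + (-2.3333)·(-2.3333) + (-2.3333)·(-2.3333) + (3.6667)·(3.6667)) / 5 = 29.3333/5 = 5.8667
  Sample standard deviations s_i = √(s[i,i]):
  s(X_1) = √(2.1667) = 1.472
  s(X_2) = √(5.8667) = 2.4221

Step 3 — r_{ij} = s_{ij} / (s_i · s_j):
  r[X_1,X_1] = 1 (diagonal).
  r[X_1,X_2] = 2.4667 / (1.472 · 2.4221) = 2.4667 / 3.5653 = 0.6919
  r[X_2,X_2] = 1 (diagonal).

R is symmetric with unit diagonal. Assembling:

R = [[1, 0.6919],
 [0.6919, 1]]
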